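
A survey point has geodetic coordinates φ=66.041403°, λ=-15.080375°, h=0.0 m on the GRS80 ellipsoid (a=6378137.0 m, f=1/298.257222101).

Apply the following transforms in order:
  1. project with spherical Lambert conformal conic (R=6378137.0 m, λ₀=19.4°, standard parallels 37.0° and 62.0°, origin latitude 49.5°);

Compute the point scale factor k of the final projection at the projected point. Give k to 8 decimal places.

start: φ=66.041403°, λ=-15.080375°, h=0.000 m
→ into lcc (λ₀=19.4°): φ=66.04140300°, λ−λ₀=-34.48037500°
scale k = 1.02160340

1.02160340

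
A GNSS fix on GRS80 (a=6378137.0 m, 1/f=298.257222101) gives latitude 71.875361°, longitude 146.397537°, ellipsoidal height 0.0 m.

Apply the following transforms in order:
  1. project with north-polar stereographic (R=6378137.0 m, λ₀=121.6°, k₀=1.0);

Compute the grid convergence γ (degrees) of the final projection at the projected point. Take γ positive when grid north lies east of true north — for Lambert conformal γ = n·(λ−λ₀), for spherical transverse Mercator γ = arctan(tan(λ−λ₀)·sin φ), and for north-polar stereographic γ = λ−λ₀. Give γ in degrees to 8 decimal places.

24.79753700

start: φ=71.875361°, λ=146.397537°, h=0.000 m
→ into stereo (λ₀=121.6°): φ=71.87536100°, λ−λ₀=24.79753700°
convergence γ = 24.79753700°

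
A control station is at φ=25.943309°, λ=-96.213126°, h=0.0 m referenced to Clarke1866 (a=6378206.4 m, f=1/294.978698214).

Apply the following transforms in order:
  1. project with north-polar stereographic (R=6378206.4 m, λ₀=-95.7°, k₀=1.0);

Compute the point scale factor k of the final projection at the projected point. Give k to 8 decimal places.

start: φ=25.943309°, λ=-96.213126°, h=0.000 m
→ into stereo (λ₀=-95.7°): φ=25.94330900°, λ−λ₀=-0.51312600°
scale k = 1.39132213

1.39132213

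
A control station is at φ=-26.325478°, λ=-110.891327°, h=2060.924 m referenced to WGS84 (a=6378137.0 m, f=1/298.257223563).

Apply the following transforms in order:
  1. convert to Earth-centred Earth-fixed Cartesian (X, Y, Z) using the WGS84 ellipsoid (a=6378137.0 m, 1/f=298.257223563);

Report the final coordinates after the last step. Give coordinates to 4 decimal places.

X=-2040541.9665 m, Y=-5346079.2867 m, Z=-2812341.2253 m

start: φ=-26.325478°, λ=-110.891327°, h=2060.924 m
→ ECEF (a=6378137.000, f=1/298.257223563): X=-2040541.9665, Y=-5346079.2867, Z=-2812341.2253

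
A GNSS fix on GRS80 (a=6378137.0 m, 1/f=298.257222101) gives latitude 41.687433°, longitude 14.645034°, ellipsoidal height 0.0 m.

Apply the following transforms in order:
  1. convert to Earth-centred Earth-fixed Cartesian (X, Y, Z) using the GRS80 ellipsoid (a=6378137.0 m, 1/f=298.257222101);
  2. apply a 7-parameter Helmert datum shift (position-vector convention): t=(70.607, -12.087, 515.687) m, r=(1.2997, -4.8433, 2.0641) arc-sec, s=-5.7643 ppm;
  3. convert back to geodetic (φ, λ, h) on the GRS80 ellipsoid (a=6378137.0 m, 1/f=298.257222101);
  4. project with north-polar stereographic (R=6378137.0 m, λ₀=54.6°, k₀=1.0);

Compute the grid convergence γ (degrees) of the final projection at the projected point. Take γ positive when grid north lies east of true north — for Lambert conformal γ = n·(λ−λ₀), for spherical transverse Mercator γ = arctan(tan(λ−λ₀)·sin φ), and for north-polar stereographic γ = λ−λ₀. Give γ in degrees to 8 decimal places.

-39.95475562

start: φ=41.687433°, λ=14.645034°, h=0.000 m
→ ECEF (a=6378137.000, f=1/298.257222101): X=4615179.7288, Y=1206038.6861, Z=4219740.9200
→ Helmert 7p (PV): X=4615112.5806, Y=1206039.2422, Z=4220348.2508
→ geod (Bowring, a=6378137.000): φ=41.69190444°, λ=14.64524438°, h=355.5238 m
→ into stereo (λ₀=54.6°): φ=41.69190444°, λ−λ₀=-39.95475562°
convergence γ = -39.95475562°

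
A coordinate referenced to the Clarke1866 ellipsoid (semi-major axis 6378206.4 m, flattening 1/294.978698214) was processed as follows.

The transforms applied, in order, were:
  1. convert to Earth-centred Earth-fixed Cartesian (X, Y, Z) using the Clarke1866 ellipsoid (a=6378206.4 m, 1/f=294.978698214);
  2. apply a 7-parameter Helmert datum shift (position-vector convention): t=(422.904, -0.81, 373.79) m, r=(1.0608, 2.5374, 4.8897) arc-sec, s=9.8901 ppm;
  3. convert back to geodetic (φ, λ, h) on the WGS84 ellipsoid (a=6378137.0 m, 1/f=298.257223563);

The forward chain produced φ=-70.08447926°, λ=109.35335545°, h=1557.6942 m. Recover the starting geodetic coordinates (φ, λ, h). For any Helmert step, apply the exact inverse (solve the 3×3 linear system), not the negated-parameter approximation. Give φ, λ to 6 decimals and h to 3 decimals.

start: φ=-70.084479°, λ=109.353355°, h=1557.694 m
→ ECEF (a=6378137.000, f=1/298.257223563): X=-722304.3421, Y=2056436.3791, Z=-5975721.4597
→ Helmert⁻¹: X=-722597.8339, Y=2056403.2465, Z=-5976055.6111
→ geod (Bowring, a=6378206.400): φ=-70.08631200°, λ=109.36092300°, h=2035.1800 m

φ=-70.086312°, λ=109.360923°, h=2035.180 m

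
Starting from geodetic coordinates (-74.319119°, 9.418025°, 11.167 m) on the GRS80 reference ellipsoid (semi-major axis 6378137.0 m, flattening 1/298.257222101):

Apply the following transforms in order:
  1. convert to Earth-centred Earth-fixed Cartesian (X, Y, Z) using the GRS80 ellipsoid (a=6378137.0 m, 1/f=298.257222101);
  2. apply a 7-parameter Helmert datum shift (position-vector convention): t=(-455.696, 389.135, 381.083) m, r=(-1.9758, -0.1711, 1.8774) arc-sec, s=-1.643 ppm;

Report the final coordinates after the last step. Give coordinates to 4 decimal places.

X=1705489.2960 m, Y=283314.4194 m, Z=-6118281.5475 m

start: φ=-74.319119°, λ=9.418025°, h=11.167 m
→ ECEF (a=6378137.000, f=1/298.257222101): X=1705945.2949, Y=282968.8324, Z=-6118671.3880
→ Helmert 7p (PV): X=1705489.2960, Y=283314.4194, Z=-6118281.5475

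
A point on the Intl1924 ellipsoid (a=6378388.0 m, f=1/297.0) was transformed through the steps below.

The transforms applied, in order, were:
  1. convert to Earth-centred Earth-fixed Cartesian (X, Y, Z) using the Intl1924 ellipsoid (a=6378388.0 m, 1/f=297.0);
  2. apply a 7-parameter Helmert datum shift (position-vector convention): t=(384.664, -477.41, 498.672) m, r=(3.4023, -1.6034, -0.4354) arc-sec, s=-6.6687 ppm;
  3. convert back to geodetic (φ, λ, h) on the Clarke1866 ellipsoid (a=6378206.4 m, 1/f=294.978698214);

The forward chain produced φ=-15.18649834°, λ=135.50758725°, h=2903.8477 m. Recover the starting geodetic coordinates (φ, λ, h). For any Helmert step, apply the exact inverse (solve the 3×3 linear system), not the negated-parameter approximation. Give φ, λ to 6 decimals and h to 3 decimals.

φ=-15.189083°, λ=135.507314°, h=3473.182 m

start: φ=-15.186498°, λ=135.507587°, h=2903.848 m
→ ECEF (a=6378206.400, f=1/294.978698214): X=-4393981.0475, Y=4316809.5365, Z=-1660683.0834
→ Helmert⁻¹: X=-4394417.0432, Y=4317279.0597, Z=-1661229.8861
→ geod (Bowring, a=6378388.000): φ=-15.18908300°, λ=135.50731400°, h=3473.1820 m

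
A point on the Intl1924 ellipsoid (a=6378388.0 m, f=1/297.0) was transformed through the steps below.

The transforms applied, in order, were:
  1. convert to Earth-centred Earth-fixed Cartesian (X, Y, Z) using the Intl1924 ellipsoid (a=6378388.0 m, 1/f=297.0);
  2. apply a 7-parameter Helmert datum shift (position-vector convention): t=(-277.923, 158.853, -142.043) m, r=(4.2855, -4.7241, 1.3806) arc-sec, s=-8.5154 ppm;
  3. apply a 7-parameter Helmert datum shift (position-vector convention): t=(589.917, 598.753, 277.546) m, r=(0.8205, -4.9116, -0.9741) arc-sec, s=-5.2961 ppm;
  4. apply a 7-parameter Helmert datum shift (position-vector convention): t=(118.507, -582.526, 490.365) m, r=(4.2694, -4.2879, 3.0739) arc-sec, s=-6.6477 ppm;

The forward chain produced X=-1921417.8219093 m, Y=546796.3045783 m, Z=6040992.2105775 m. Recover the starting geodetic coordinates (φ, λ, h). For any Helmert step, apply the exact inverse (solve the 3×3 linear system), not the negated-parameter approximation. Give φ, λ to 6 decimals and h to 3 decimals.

start: X=-1921417.8219, Y=546796.3046, Z=6040992.2106 m
→ Helmert⁻¹: X=-1921415.3697, Y=547536.1352, Z=6040570.6110
→ Helmert⁻¹: X=-1921874.2150, Y=546955.2307, Z=6040368.6434
→ Helmert⁻¹: X=-1921470.6462, Y=546939.3985, Z=6040594.7682
→ geod (Bowring, a=6378388.000): φ=71.81432300°, λ=164.11119600°, h=3367.9180 m

φ=71.814323°, λ=164.111196°, h=3367.918 m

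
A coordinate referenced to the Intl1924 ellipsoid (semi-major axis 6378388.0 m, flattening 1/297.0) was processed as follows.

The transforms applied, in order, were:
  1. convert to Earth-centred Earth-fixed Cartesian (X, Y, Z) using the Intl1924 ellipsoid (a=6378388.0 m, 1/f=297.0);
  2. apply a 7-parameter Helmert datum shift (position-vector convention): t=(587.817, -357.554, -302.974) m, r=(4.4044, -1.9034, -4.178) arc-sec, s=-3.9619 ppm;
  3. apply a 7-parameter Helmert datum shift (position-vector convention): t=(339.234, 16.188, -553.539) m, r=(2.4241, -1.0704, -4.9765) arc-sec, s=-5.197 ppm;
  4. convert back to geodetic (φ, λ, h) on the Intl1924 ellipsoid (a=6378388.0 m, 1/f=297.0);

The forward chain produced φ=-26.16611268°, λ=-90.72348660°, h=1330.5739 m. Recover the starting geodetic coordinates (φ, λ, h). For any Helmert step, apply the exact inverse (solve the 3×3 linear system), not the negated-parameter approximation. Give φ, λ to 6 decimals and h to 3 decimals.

φ=-26.158570°, λ=-90.730648°, h=714.930 m

start: φ=-26.166113°, λ=-90.723487°, h=1330.574 m
→ ECEF (a=6378388.000, f=1/297.0): X=-72347.8538, Y=-5729209.6114, Z=-2796216.0279
→ Helmert⁻¹: X=-72563.7440, Y=-5729290.1801, Z=-2795609.3088
→ Helmert⁻¹: X=-73061.6006, Y=-5729016.4897, Z=-2795194.4029
→ geod (Bowring, a=6378388.000): φ=-26.15857000°, λ=-90.73064800°, h=714.9300 m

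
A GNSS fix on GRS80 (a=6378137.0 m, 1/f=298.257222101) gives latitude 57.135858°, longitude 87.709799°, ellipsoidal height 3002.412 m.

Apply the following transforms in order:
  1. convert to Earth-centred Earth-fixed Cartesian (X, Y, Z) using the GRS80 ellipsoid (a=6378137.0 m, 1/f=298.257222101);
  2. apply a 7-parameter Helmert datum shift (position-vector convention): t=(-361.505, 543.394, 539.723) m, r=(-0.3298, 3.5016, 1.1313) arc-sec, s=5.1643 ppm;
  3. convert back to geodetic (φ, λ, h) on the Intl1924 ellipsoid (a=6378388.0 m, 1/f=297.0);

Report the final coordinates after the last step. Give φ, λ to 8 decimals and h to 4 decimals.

φ=57.13511990°, λ=87.71494491°, h=3588.7943 m

start: φ=57.135858°, λ=87.709799°, h=3002.412 m
→ ECEF (a=6378137.000, f=1/298.257222101): X=138701.1333, Y=3468148.3128, Z=5336646.9583
→ Helmert 7p (PV): X=138411.9194, Y=3468718.9110, Z=5337206.3414
→ geod (Bowring, a=6378388.000): φ=57.13511990°, λ=87.71494491°, h=3588.7943 m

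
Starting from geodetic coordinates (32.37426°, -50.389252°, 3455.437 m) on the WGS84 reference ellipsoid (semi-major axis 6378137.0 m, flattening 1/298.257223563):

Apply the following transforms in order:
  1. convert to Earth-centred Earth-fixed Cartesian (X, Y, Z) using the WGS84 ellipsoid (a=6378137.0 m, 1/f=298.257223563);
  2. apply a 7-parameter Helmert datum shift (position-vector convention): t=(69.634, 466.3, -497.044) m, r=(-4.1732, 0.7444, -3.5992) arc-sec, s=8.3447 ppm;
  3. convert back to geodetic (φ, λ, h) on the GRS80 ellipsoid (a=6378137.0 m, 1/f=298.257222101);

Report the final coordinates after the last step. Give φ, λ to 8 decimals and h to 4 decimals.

φ=32.37275773°, λ=-50.38595866°, h=2976.8616 m

start: φ=32.374260°, λ=-50.389252°, h=3455.437 m
→ ECEF (a=6378137.000, f=1/298.257223563): X=3439598.7680, Y=-4156173.0191, Z=3397405.0191
→ Helmert 7p (PV): X=3439636.8422, Y=-4155732.6829, Z=3397008.0014
→ geod (Bowring, a=6378137.000): φ=32.37275773°, λ=-50.38595866°, h=2976.8616 m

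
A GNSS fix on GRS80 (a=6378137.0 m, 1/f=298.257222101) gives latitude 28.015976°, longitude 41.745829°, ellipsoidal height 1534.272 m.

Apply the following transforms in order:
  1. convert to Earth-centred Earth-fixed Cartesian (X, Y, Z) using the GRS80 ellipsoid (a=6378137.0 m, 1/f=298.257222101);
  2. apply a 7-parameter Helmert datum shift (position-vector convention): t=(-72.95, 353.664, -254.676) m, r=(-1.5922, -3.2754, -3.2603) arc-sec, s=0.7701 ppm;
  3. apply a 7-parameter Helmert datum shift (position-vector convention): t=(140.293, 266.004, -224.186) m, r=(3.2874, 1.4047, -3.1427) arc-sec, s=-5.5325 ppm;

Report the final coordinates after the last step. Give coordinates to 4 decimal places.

start: φ=28.015976°, λ=41.745829°, h=1534.272 m
→ ECEF (a=6378137.000, f=1/298.257222101): X=4205233.8505, Y=3752764.7476, Z=2978789.0539
→ Helmert 7p (PV): X=4205176.1546, Y=3753077.8260, Z=2978574.4809
→ Helmert 7p (PV): X=4205370.6495, Y=3753211.5238, Z=2978364.9934

X=4205370.6495 m, Y=3753211.5238 m, Z=2978364.9934 m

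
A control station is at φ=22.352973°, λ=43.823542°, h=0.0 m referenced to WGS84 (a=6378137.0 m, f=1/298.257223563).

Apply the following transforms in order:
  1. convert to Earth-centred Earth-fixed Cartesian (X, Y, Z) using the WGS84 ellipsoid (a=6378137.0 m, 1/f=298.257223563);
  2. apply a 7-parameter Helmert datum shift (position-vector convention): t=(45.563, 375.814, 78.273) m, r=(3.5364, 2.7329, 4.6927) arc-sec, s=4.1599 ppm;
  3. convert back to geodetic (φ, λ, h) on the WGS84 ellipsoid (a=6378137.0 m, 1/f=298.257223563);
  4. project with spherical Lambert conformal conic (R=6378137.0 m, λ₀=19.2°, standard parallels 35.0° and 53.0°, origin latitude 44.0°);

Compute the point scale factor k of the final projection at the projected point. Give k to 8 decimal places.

start: φ=22.352973°, λ=43.823542°, h=0.000 m
→ ECEF (a=6378137.000, f=1/298.257223563): X=4257956.7218, Y=4086593.4425, Z=2410607.1405
→ Helmert 7p (PV): X=4257958.9630, Y=4087041.7989, Z=2410709.0902
→ geod (Bowring, a=6378137.000): φ=22.35275266°, λ=43.82666719°, h=327.4077 m
→ into lcc (λ₀=19.2°): φ=22.35275266°, λ−λ₀=24.62666719°
scale k = 1.05622747

1.05622747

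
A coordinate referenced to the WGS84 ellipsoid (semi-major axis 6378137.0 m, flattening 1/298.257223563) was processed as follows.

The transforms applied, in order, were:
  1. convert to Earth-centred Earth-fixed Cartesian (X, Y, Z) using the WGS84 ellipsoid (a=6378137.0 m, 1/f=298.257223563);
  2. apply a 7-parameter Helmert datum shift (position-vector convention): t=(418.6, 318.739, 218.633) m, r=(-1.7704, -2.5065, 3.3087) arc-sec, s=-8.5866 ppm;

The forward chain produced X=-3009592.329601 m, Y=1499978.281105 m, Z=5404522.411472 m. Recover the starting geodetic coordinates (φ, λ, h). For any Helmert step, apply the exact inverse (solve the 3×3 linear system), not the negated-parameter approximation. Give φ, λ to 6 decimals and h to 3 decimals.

φ=58.280603°, λ=153.515704°, h=2545.157 m

start: X=-3009592.3296, Y=1499978.2811, Z=5404522.4115 m
→ Helmert⁻¹: X=-3009947.0458, Y=1499674.3151, Z=5404399.6318
→ geod (Bowring, a=6378137.000): φ=58.28060300°, λ=153.51570400°, h=2545.1570 m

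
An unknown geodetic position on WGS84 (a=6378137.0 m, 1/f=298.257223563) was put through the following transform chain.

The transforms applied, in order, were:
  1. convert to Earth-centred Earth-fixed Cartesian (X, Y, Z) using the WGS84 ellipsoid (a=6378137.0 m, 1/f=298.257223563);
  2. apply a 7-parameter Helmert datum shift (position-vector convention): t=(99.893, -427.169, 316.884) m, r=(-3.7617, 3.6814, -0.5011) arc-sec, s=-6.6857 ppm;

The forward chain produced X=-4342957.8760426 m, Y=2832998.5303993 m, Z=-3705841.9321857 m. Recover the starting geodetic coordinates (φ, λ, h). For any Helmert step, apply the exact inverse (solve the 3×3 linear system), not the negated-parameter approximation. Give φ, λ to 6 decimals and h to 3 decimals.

φ=-35.735921°, λ=146.878548°, h=3017.909 m

start: X=-4342957.8760, Y=2832998.5304, Z=-3705841.9322 m
→ Helmert⁻¹: X=-4343027.5412, Y=2833501.6830, Z=-3706209.4334
→ geod (Bowring, a=6378137.000): φ=-35.73592100°, λ=146.87854800°, h=3017.9090 m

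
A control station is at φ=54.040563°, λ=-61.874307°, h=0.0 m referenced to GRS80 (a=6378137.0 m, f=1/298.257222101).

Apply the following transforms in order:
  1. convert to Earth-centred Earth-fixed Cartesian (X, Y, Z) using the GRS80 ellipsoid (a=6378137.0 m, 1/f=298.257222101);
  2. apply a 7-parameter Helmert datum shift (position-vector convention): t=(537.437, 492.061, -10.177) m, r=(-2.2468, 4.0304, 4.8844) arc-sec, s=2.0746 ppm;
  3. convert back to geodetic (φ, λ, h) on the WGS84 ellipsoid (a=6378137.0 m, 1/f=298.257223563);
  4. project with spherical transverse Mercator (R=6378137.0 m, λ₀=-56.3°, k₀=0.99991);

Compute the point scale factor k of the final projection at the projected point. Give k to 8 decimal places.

1.00153239

start: φ=54.040563°, λ=-61.874307°, h=0.000 m
→ ECEF (a=6378137.000, f=1/298.257222101): X=1769456.6912, Y=-3310324.3205, Z=5139396.3181
→ Helmert 7p (PV): X=1770176.6122, Y=-3309741.2433, Z=5139398.2869
→ geod (Bowring, a=6378137.000): φ=54.04184413°, λ=-61.86041918°, h=-101.0134 m
→ into tm (λ₀=-56.3°): φ=54.04184413°, λ−λ₀=-5.56041918°
scale k = 1.00153239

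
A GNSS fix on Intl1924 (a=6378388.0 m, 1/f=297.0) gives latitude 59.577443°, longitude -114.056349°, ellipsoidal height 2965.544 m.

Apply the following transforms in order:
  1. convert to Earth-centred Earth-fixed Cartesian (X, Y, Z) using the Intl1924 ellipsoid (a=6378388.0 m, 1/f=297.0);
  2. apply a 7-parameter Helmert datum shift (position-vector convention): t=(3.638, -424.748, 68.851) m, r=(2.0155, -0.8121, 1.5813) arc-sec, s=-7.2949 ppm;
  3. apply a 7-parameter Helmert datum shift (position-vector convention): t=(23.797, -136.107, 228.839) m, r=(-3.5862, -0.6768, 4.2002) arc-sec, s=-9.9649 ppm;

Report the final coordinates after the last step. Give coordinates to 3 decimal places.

X=-1320419.349 m, Y=-2958592.836 m, Z=5479679.535 m

start: φ=59.577443°, λ=-114.056349°, h=2965.544 m
→ ECEF (a=6378388.000, f=1/297.0): X=-1320512.9453, Y=-2958087.7547, Z=5479463.4180
→ Helmert 7p (PV): X=-1320498.5701, Y=-2958554.5889, Z=5479458.1933
→ Helmert 7p (PV): X=-1320419.3487, Y=-2958592.8364, Z=5479679.5353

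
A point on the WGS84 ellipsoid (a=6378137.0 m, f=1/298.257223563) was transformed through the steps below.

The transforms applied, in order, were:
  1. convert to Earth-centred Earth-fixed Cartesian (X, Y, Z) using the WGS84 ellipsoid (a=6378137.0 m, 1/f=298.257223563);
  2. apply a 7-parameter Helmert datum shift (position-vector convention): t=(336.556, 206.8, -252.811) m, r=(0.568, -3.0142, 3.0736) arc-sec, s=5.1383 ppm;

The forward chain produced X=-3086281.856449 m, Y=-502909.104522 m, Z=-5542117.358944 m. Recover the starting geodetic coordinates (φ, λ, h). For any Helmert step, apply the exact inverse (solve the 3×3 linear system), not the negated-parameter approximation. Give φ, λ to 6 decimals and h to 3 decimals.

φ=-60.726890°, λ=-170.743074°, h=1449.013 m

start: X=-3086281.8564, Y=-502909.1045, Z=-5542117.3589 m
→ Helmert⁻¹: X=-3086691.0327, Y=-503082.5845, Z=-5541789.5804
→ geod (Bowring, a=6378137.000): φ=-60.72689000°, λ=-170.74307400°, h=1449.0130 m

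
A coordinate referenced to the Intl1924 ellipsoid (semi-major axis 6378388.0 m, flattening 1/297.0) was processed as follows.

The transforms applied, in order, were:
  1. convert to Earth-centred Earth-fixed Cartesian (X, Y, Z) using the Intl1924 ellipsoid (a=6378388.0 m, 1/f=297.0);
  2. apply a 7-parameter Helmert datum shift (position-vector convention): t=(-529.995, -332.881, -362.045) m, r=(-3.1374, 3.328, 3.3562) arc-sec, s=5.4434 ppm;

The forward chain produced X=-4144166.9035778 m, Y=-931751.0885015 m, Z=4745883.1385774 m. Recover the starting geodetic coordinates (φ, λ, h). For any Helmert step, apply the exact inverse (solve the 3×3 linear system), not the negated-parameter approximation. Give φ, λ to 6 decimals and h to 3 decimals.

φ=48.368028°, λ=-167.331672°, h=2526.226 m

start: X=-4144166.9036, Y=-931751.0885, Z=4745883.1386 m
→ Helmert⁻¹: X=-4143706.0857, Y=-931417.9052, Z=4746138.3236
→ geod (Bowring, a=6378388.000): φ=48.36802800°, λ=-167.33167200°, h=2526.2260 m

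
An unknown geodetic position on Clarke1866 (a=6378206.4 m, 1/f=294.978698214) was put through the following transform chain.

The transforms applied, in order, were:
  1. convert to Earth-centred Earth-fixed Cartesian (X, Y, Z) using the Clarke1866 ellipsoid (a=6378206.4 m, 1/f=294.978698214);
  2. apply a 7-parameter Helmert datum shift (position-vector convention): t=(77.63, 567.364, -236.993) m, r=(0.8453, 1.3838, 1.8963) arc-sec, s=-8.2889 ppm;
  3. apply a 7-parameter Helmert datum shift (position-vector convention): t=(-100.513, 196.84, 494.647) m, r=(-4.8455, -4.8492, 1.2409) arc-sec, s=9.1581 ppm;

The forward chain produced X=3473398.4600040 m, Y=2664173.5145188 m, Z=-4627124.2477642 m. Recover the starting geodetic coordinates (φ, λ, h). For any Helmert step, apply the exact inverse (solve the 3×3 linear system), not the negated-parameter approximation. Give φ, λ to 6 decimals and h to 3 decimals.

φ=-46.786820°, λ=37.481565°, h=2769.756 m

start: X=3473398.4600, Y=2664173.5145, Z=-4627124.2478 m
→ Helmert⁻¹: X=3473374.3968, Y=2664040.0916, Z=-4627595.5899
→ Helmert⁻¹: X=3473381.0877, Y=2663443.9088, Z=-4627384.5656
→ geod (Bowring, a=6378206.400): φ=-46.78682000°, λ=37.48156500°, h=2769.7560 m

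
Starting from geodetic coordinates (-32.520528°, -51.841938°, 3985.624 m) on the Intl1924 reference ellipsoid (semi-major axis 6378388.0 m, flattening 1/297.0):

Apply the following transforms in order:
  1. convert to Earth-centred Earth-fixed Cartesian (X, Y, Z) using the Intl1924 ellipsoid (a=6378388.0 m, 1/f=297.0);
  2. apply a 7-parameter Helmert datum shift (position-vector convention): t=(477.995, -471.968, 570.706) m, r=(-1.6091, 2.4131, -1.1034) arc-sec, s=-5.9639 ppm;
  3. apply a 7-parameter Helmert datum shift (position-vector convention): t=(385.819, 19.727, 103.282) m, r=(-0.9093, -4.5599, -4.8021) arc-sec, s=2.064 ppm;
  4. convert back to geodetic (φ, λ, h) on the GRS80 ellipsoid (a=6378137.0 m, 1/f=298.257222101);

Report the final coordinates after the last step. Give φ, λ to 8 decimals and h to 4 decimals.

start: φ=-32.520528°, λ=-51.841938°, h=3985.624 m
→ ECEF (a=6378388.000, f=1/297.0): X=3328169.3498, Y=-4235724.7693, Z=-3411436.6100
→ Helmert 7p (PV): X=3328564.9271, Y=-4236215.8925, Z=-3410851.4514
→ Helmert 7p (PV): X=3328934.3956, Y=-4236297.4388, Z=-3410662.9496
→ geod (Bowring, a=6378137.000): φ=-32.50943315°, λ=-51.83930334°, h=4572.7267 m

φ=-32.50943315°, λ=-51.83930334°, h=4572.7267 m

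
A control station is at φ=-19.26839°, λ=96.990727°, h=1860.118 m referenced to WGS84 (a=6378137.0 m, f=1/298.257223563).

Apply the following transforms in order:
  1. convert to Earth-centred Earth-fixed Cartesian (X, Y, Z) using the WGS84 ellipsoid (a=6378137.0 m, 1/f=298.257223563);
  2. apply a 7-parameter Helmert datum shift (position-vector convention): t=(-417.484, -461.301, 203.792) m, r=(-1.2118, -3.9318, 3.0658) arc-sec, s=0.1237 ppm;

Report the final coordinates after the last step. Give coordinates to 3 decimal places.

X=-733737.856 m, Y=5979532.579 m, Z=-2091876.594 m

start: φ=-19.268390°, λ=96.990727°, h=1860.118 m
→ ECEF (a=6378137.000, f=1/298.257223563): X=-733271.2756, Y=5980016.3295, Z=-2092031.0175
→ Helmert 7p (PV): X=-733737.8557, Y=5979532.5786, Z=-2091876.5943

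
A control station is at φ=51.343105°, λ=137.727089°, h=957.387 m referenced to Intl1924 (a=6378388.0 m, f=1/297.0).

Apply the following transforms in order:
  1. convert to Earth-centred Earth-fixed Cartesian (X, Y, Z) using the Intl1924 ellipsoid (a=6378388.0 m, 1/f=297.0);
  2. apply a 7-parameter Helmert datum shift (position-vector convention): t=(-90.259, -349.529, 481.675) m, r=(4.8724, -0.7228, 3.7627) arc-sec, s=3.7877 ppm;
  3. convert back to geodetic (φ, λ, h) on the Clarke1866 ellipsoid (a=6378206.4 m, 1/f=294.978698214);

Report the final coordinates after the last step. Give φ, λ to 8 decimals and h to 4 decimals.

start: φ=51.343105°, λ=137.727089°, h=957.387 m
→ ECEF (a=6378388.000, f=1/297.0): X=-2954679.5092, Y=2685999.0033, Z=4958321.8803
→ Helmert 7p (PV): X=-2954847.3332, Y=2685488.6221, Z=4958875.4310
→ geod (Bowring, a=6378206.400): φ=51.34903544°, λ=137.73412810°, h=1523.6716 m

φ=51.34903544°, λ=137.73412810°, h=1523.6716 m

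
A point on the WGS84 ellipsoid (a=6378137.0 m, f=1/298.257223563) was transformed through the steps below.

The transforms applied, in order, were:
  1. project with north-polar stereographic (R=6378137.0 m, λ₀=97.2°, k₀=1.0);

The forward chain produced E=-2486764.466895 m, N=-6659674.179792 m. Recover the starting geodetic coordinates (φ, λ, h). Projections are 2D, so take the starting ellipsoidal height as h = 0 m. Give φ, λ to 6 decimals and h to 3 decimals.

start: E=-2486764.4669, N=-6659674.1798 m
→ stereo⁻¹: φ=31.73990700°, λ=76.72405000°

φ=31.739907°, λ=76.724050°, h=0.000 m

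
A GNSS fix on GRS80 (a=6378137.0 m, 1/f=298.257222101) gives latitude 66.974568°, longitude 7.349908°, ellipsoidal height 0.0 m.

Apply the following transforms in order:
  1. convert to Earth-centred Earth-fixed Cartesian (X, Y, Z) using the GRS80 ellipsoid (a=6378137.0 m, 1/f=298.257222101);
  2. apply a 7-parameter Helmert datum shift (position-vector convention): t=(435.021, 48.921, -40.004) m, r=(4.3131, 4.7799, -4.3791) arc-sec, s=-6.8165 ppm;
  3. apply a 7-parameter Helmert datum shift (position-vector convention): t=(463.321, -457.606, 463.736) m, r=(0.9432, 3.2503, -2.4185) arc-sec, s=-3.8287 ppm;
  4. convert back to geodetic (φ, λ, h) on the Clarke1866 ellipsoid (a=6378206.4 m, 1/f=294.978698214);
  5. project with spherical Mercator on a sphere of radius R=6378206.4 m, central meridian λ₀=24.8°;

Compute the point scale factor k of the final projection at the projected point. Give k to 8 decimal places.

2.55601109

start: φ=66.974568°, λ=7.349908°, h=0.000 m
→ ECEF (a=6378137.000, f=1/298.257222101): X=2481288.8144, Y=320057.4910, Z=5847304.5650
→ Helmert 7p (PV): X=2481849.2189, Y=319929.2825, Z=5847173.8954
→ Helmert 7p (PV): X=2482398.9277, Y=319414.6138, Z=5847577.5987
→ geod (Bowring, a=6378206.400): φ=66.96865780°, λ=7.33206110°, h=781.8475 m
→ into merc (λ₀=24.8°): φ=66.96865780°, λ−λ₀=-17.46793890°
scale k = 2.55601109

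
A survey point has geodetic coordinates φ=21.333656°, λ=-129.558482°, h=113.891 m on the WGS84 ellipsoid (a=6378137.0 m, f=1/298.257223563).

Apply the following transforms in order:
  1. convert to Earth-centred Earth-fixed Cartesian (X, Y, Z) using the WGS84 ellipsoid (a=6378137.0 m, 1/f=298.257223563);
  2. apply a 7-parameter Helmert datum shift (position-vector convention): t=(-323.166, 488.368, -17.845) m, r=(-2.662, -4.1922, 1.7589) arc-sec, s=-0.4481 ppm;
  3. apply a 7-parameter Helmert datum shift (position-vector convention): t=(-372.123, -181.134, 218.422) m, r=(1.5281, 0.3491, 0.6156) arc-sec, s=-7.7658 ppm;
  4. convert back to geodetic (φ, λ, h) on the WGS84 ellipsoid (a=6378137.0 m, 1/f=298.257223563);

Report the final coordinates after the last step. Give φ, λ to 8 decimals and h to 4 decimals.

φ=21.33422850°, λ=-129.56527271°, h=326.2512 m

start: φ=21.333656°, λ=-129.558482°, h=113.891 m
→ ECEF (a=6378137.000, f=1/298.257223563): X=-3785421.5039, Y=-4582545.5253, Z=2305886.1566
→ Helmert 7p (PV): X=-3785750.7622, Y=-4582057.6244, Z=2305849.4832
→ Helmert 7p (PV): X=-3786075.9081, Y=-4582231.5562, Z=2306022.4601
→ geod (Bowring, a=6378137.000): φ=21.33422850°, λ=-129.56527271°, h=326.2512 m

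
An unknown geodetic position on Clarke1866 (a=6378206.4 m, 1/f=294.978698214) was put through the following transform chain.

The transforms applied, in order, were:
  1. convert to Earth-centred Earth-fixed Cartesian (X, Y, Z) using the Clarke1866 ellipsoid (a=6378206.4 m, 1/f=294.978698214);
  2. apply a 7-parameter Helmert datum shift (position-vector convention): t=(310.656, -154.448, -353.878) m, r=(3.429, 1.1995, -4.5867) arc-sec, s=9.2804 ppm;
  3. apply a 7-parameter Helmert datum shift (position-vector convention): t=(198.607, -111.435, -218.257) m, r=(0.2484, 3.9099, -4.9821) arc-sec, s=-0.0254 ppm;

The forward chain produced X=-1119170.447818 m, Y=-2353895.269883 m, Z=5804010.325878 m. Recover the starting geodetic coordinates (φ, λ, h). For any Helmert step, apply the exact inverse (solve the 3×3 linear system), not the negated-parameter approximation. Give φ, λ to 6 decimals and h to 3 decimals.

start: X=-1119170.4478, Y=-2353895.2699, Z=5804010.3259 m
→ Helmert⁻¹: X=-1119422.2527, Y=-2353803.9432, Z=5804210.3455
→ Helmert⁻¹: X=-1119703.9368, Y=-2353556.0552, Z=5804542.9700
→ geod (Bowring, a=6378206.400): φ=65.96419000°, λ=-115.44276200°, h=2639.5660 m

φ=65.964190°, λ=-115.442762°, h=2639.566 m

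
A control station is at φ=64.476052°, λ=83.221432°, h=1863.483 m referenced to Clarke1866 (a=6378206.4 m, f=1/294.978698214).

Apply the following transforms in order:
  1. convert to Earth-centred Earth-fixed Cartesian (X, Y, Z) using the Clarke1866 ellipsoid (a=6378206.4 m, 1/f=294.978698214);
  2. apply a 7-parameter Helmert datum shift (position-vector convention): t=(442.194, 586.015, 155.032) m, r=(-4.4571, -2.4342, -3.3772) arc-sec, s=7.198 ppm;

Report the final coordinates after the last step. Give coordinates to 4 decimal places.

start: φ=64.476052°, λ=83.221432°, h=1863.483 m
→ ECEF (a=6378206.400, f=1/294.978698214): X=325380.6659, Y=2737433.1488, Z=5734270.8235
→ Helmert 7p (PV): X=325802.3501, Y=2738157.4509, Z=5734411.8182

X=325802.3501 m, Y=2738157.4509 m, Z=5734411.8182 m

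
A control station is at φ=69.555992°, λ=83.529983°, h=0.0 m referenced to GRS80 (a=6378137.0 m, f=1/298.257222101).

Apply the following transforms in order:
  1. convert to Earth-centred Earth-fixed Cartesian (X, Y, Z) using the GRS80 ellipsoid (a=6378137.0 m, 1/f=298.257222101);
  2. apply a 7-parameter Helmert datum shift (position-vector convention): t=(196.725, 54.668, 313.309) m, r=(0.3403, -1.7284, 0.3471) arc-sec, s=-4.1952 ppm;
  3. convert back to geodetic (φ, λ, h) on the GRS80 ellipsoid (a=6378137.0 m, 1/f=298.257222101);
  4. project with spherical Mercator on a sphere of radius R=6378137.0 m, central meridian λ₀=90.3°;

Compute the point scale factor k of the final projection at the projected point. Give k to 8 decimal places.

start: φ=69.555992°, λ=83.529983°, h=0.000 m
→ ECEF (a=6378137.000, f=1/298.257222101): X=251780.3218, Y=2220176.4706, Z=5953918.4827
→ Helmert 7p (PV): X=251922.3637, Y=2220212.4254, Z=5954212.5865
→ geod (Bowring, a=6378137.000): φ=69.55647829°, λ=83.52646786°, h=293.6505 m
→ into merc (λ₀=90.3°): φ=69.55647829°, λ−λ₀=-6.77353214°
scale k = 2.86300053

2.86300053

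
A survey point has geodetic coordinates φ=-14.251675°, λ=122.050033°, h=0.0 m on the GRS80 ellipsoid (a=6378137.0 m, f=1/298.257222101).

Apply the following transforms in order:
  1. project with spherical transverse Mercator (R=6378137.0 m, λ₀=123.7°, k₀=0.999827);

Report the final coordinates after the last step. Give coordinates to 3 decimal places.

E=-178011.523 m, N=-1586845.863 m

start: φ=-14.251675°, λ=122.050033°, h=0.000 m
→ tm (R=6378137.0, λ₀=123.7°): E=-178011.5232, N=-1586845.8626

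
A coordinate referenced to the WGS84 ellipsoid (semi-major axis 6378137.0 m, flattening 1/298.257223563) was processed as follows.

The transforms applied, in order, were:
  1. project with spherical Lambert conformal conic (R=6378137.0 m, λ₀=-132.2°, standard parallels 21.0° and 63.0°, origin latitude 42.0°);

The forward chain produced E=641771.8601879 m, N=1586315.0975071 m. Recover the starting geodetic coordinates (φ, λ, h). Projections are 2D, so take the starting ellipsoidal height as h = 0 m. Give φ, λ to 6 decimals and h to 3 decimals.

φ=56.738750°, λ=-121.235818°, h=0.000 m

start: E=641771.8602, N=1586315.0975 m
→ lcc⁻¹: φ=56.73875000°, λ=-121.23581800°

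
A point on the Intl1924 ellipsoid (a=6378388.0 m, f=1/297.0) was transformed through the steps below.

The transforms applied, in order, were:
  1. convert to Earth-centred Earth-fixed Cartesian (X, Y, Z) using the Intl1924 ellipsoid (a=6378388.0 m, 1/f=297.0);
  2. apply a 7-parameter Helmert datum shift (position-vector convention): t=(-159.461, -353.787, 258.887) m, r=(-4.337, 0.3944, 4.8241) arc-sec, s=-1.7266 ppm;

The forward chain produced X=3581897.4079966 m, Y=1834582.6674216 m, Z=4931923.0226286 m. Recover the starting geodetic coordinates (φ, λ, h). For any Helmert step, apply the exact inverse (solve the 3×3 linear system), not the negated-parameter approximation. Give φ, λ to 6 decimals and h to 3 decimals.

φ=50.972241°, λ=27.121554°, h=27.782 m

start: X=3581897.4080, Y=1834582.6674, Z=4931923.0226 m
→ Helmert⁻¹: X=3582096.5348, Y=1834752.1488, Z=4931718.0782
→ geod (Bowring, a=6378388.000): φ=50.97224100°, λ=27.12155400°, h=27.7820 m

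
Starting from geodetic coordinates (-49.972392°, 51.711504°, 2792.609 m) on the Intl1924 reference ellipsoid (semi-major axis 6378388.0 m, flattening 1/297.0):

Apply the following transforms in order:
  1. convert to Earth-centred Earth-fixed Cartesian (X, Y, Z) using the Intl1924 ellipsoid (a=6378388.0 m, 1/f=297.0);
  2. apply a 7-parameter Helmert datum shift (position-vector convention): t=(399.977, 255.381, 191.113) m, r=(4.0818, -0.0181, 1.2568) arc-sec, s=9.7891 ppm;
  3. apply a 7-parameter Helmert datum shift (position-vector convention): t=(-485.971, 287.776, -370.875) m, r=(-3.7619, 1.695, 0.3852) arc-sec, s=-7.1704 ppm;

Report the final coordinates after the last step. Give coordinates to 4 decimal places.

start: φ=-49.972392°, λ=51.711504°, h=2792.609 m
→ ECEF (a=6378388.000, f=1/297.0): X=2548012.3135, Y=3227675.3697, Z=-4863046.3120
→ Helmert 7p (PV): X=2548417.9931, Y=3228074.1087, Z=-4862838.7068
→ Helmert 7p (PV): X=2547867.7600, Y=3228254.8084, Z=-4863254.5288

X=2547867.7600 m, Y=3228254.8084 m, Z=-4863254.5288 m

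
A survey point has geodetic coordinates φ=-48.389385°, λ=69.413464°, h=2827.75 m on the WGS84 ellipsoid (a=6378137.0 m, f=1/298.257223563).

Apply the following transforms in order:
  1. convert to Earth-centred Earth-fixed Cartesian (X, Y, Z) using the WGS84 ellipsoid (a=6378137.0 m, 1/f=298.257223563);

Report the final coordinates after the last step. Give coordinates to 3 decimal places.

X=1492746.955 m, Y=3974224.317 m, Z=-4747852.570 m

start: φ=-48.389385°, λ=69.413464°, h=2827.750 m
→ ECEF (a=6378137.000, f=1/298.257223563): X=1492746.9555, Y=3974224.3173, Z=-4747852.5695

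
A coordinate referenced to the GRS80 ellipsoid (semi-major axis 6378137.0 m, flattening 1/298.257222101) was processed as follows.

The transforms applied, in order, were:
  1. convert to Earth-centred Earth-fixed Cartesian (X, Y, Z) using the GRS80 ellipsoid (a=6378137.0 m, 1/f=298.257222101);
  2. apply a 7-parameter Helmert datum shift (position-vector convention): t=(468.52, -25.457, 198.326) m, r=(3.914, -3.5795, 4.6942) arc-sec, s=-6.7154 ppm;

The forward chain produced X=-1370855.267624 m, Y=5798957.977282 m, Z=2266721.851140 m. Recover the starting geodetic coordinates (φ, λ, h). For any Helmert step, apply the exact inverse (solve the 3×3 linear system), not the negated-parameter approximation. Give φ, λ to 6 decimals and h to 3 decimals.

start: X=-1370855.2676, Y=5798957.9773, Z=2266721.8511 m
→ Helmert⁻¹: X=-1371161.6883, Y=5799096.5894, Z=2266452.4995
→ geod (Bowring, a=6378137.000): φ=20.95208200°, λ=103.30293200°, h=31.3800 m

φ=20.952082°, λ=103.302932°, h=31.380 m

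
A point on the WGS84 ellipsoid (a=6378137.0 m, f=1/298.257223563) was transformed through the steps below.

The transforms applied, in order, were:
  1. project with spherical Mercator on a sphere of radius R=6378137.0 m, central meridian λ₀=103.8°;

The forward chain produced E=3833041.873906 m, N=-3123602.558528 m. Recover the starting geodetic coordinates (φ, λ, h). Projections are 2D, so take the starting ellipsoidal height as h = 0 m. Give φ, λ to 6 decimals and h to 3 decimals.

φ=-27.001047°, λ=138.232801°, h=0.000 m

start: E=3833041.8739, N=-3123602.5585 m
→ merc⁻¹: φ=-27.00104700°, λ=138.23280100°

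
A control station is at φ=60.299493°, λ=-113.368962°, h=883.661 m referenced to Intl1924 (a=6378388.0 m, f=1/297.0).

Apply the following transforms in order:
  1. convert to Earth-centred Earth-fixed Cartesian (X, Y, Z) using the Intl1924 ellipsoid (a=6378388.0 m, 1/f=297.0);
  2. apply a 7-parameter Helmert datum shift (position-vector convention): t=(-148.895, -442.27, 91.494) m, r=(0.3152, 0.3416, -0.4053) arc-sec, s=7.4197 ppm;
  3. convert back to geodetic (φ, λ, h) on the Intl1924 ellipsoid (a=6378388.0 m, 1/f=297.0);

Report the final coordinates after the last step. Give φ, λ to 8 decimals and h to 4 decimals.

φ=60.29623121°, λ=-113.36816197°, h=1240.7605 m

start: φ=60.299493°, λ=-113.368962°, h=883.661 m
→ ECEF (a=6378388.000, f=1/297.0): X=-1256890.8186, Y=-2908825.5427, Z=5517972.2447
→ Helmert 7p (PV): X=-1257045.6166, Y=-2909295.3578, Z=5518102.3169
→ geod (Bowring, a=6378388.000): φ=60.29623121°, λ=-113.36816197°, h=1240.7605 m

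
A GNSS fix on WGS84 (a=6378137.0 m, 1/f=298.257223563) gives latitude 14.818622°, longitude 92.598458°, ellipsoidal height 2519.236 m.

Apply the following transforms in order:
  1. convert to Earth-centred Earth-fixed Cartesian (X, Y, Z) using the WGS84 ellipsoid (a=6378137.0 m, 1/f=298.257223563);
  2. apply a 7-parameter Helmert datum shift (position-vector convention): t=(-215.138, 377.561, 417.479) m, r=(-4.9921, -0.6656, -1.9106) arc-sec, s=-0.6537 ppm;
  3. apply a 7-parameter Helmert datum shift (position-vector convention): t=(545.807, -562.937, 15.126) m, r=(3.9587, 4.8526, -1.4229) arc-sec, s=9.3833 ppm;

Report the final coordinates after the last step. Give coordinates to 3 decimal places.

start: φ=14.818622°, λ=92.598458°, h=2519.236 m
→ ECEF (a=6378137.000, f=1/298.257223563): X=-279714.1480, Y=6163444.2672, Z=1621351.0278
→ Helmert 7p (PV): X=-279877.2440, Y=6163859.6306, Z=1621617.3744
→ Helmert 7p (PV): X=-279253.3913, Y=6163325.3388, Z=1621772.6009

X=-279253.391 m, Y=6163325.339 m, Z=1621772.601 m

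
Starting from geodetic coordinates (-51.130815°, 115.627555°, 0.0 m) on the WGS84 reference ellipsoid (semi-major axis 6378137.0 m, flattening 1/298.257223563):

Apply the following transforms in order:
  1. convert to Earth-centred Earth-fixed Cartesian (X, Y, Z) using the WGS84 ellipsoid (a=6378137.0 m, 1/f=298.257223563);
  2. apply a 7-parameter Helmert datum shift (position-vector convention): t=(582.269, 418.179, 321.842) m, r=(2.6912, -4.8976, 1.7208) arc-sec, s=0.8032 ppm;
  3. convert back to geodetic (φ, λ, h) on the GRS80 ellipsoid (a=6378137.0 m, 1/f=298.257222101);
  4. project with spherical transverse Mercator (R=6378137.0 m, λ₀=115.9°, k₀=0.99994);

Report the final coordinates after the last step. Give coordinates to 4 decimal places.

E=-19836.8696 m, N=-5691243.8328 m

start: φ=-51.130815°, λ=115.627555°, h=0.000 m
→ ECEF (a=6378137.000, f=1/298.257223563): X=-1734710.0771, Y=3616155.1800, Z=-4942690.2682
→ Helmert 7p (PV): X=-1734042.0094, Y=3616626.2802, Z=-4942366.4044
→ geod (Bowring, a=6378137.000): φ=-51.12803710°, λ=115.61603960°, h=-166.8731 m
→ tm (R=6378137.0, λ₀=115.9°): E=-19836.8696, N=-5691243.8328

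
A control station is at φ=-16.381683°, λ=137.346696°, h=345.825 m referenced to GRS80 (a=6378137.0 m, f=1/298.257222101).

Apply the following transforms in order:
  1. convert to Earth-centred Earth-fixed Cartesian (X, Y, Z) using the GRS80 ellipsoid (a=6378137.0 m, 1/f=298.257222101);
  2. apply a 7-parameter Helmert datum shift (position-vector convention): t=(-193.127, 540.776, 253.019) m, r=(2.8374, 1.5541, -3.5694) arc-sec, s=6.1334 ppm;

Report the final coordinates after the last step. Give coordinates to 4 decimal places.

start: φ=-16.381683°, λ=137.346696°, h=345.825 m
→ ECEF (a=6378137.000, f=1/298.257222101): X=-4501921.0590, Y=4147464.9847, Z=-1787387.5536
→ Helmert 7p (PV): X=-4502083.4932, Y=4148133.6924, Z=-1787054.5242

X=-4502083.4932 m, Y=4148133.6924 m, Z=-1787054.5242 m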